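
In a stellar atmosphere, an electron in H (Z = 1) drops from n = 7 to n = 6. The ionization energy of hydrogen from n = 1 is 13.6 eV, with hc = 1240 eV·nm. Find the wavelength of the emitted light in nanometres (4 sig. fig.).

ΔE = 13.60 × (1/6² − 1/7²) = 13.60 × 0.007370 = 0.1002 eV.
λ = hc/ΔE = 1240 / 0.1002 = 12370 nm.

12370 nm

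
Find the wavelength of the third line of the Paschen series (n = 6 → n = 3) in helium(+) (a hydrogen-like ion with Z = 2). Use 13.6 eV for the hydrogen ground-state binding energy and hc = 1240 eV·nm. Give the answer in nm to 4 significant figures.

273.5 nm

The Paschen series terminates on n_f = 3; the third line has n_i = 3+3 = 6.
ΔE = 54.40 × (1/3² − 1/6²) = 4.533 eV.
λ = 1240 / 4.533 = 273.5 nm.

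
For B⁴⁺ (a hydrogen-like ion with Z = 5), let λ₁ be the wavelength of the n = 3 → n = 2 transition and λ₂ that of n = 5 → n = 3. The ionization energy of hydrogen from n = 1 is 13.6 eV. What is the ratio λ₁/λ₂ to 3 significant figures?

λ ∝ 1/ΔE ∝ 1/(1/n_f² − 1/n_i²), and the Z² and hc factors cancel in the ratio.
λ₁/λ₂ = (1/3² − 1/5²)/(1/2² − 1/3²) = 0.07111/0.1389 = 0.512.

0.512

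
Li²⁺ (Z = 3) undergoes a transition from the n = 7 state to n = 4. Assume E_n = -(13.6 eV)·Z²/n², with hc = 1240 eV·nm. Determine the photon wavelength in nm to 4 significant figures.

For Z = 3 the level energies scale as Z², so the effective Rydberg energy is 13.6 × 9 = 122.4 eV.
ΔE = 122.4 × (1/4² − 1/7²) = 122.4 × 0.04209 = 5.152 eV.
λ = hc/ΔE = 1240 / 5.152 = 240.7 nm.

240.7 nm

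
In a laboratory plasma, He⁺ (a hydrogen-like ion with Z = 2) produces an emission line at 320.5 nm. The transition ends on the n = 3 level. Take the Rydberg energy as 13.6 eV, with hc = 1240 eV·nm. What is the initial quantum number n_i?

n_i = 5

The photon energy is ΔE = hc/λ = 1240 / 320.5 = 3.869 eV.
With Z = 2, ΔE = 54.40 × (1/n_f² − 1/n_i²), so 1/n_f² − 1/n_i² = 0.07112.
With n_f = 3: 1/n_i² = 1/9 − 0.07112 = 0.03999, so n_i ≈ 5.00.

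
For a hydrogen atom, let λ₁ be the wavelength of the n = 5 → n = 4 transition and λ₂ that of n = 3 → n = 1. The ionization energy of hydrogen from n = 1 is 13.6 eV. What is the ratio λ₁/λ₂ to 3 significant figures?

39.5

λ ∝ 1/ΔE ∝ 1/(1/n_f² − 1/n_i²), and the Z² and hc factors cancel in the ratio.
λ₁/λ₂ = (1/1² − 1/3²)/(1/4² − 1/5²) = 0.8889/0.02250 = 39.5.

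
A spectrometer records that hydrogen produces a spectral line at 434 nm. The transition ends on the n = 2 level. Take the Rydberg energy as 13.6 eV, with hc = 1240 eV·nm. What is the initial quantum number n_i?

The photon energy is ΔE = hc/λ = 1240 / 434 = 2.857 eV.
With Z = 1, ΔE = 13.60 × (1/n_f² − 1/n_i²), so 1/n_f² − 1/n_i² = 0.2101.
With n_f = 2: 1/n_i² = 1/4 − 0.2101 = 0.03992, so n_i ≈ 5.01.

n_i = 5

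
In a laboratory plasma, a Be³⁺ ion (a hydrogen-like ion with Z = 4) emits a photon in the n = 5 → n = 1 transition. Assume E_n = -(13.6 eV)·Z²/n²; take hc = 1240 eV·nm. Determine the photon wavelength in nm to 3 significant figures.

For Z = 4 the level energies scale as Z², so the effective Rydberg energy is 13.6 × 16 = 217.6 eV.
ΔE = 217.6 × (1/1² − 1/5²) = 217.6 × 0.9600 = 208.9 eV.
λ = hc/ΔE = 1240 / 208.9 = 5.94 nm.

5.94 nm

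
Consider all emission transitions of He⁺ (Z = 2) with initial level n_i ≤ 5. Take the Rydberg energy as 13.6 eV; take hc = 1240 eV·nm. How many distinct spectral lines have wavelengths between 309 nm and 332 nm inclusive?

1

Enumerate all n_i → n_f pairs with 1 ≤ n_f < n_i ≤ 5 and compute λ = 1240 / [13.6·4·(1/n_f² − 1/n_i²)].
Lines falling in [309, 332] nm: 5→3 (320.5 nm).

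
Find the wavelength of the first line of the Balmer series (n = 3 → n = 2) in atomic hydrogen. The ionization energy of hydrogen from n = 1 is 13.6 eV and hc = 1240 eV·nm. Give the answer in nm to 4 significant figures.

656.5 nm

The Balmer series terminates on n_f = 2; the first line has n_i = 2+1 = 3.
ΔE = 13.60 × (1/2² − 1/3²) = 1.889 eV.
λ = 1240 / 1.889 = 656.5 nm.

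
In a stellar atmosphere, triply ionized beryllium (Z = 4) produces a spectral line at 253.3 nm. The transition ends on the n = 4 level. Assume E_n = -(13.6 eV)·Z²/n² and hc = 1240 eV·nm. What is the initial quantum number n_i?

n_i = 5

The photon energy is ΔE = hc/λ = 1240 / 253.3 = 4.895 eV.
With Z = 4, ΔE = 217.6 × (1/n_f² − 1/n_i²), so 1/n_f² − 1/n_i² = 0.02250.
With n_f = 4: 1/n_i² = 1/16 − 0.02250 = 0.04000, so n_i ≈ 5.00.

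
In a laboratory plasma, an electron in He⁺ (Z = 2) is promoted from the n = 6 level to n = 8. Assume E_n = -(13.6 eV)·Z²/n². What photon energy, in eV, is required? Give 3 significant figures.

0.661 eV

The Bohr energies scale as Z², so for Z = 2: E_n = −54.40/n² eV.
E_8 = −54.40/64 = −0.8500 eV and E_6 = −54.40/36 = −1.511 eV.
The photon energy is |E_8 − E_6| = 0.661 eV.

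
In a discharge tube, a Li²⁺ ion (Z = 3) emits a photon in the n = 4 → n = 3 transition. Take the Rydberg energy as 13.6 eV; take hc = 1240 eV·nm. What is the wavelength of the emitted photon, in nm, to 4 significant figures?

208.4 nm

For Z = 3 the level energies scale as Z², so the effective Rydberg energy is 13.6 × 9 = 122.4 eV.
ΔE = 122.4 × (1/3² − 1/4²) = 122.4 × 0.04861 = 5.950 eV.
λ = hc/ΔE = 1240 / 5.950 = 208.4 nm.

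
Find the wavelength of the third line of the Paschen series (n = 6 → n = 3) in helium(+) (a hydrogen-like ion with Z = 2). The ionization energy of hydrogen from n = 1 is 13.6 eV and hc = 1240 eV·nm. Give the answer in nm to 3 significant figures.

274 nm

The Paschen series terminates on n_f = 3; the third line has n_i = 3+3 = 6.
ΔE = 54.40 × (1/3² − 1/6²) = 4.533 eV.
λ = 1240 / 4.533 = 274 nm.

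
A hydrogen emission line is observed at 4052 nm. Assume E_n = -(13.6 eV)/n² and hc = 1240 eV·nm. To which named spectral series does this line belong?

ΔE = 1240/4052 = 0.3060 eV.
This matches 13.6 × (1/4² − 1/5²), so n_f = 4: the Brackett series.

Brackett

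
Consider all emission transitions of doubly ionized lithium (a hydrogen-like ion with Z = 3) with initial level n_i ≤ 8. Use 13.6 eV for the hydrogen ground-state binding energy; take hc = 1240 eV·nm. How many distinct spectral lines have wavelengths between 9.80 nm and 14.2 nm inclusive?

7

Enumerate all n_i → n_f pairs with 1 ≤ n_f < n_i ≤ 8 and compute λ = 1240 / [13.6·9·(1/n_f² − 1/n_i²)].
Lines falling in [9.80, 14.2] nm: 8→1 (10.29 nm), 7→1 (10.34 nm), 6→1 (10.42 nm), 5→1 (10.55 nm), 4→1 (10.81 nm), 3→1 (11.40 nm), 2→1 (13.51 nm).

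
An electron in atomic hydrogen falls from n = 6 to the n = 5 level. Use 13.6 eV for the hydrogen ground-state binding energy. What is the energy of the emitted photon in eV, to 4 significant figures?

0.1662 eV

E_6 = −13.60/36 = −0.3778 eV and E_5 = −13.60/25 = −0.5440 eV.
The photon energy is |E_6 − E_5| = 0.1662 eV.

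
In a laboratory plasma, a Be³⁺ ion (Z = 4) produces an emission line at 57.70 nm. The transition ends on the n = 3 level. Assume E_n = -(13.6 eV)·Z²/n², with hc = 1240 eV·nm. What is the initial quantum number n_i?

The photon energy is ΔE = hc/λ = 1240 / 57.70 = 21.49 eV.
With Z = 4, ΔE = 217.6 × (1/n_f² − 1/n_i²), so 1/n_f² − 1/n_i² = 0.09876.
With n_f = 3: 1/n_i² = 1/9 − 0.09876 = 0.01235, so n_i ≈ 9.00.

n_i = 9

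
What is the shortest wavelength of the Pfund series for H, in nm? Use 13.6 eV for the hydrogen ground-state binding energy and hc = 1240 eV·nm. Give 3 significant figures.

The Pfund series has lower level n_f = 5; the series limit corresponds to n_i → ∞.
ΔE_max = 13.6 × 1 / 5² = 0.5440 eV.
λ_min = 1240 / 0.5440 = 2280 nm.

2280 nm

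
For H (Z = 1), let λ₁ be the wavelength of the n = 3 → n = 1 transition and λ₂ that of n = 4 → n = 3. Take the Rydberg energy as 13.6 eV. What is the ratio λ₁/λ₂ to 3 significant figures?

0.0547

λ ∝ 1/ΔE ∝ 1/(1/n_f² − 1/n_i²), and the Z² and hc factors cancel in the ratio.
λ₁/λ₂ = (1/3² − 1/4²)/(1/1² − 1/3²) = 0.04861/0.8889 = 0.0547.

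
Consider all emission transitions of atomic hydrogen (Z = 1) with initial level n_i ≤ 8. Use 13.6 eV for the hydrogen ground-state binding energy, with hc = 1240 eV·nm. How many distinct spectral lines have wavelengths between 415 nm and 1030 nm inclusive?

Enumerate all n_i → n_f pairs with 1 ≤ n_f < n_i ≤ 8 and compute λ = 1240 / [13.6·1·(1/n_f² − 1/n_i²)].
Lines falling in [415, 1030] nm: 5→2 (434.2 nm), 4→2 (486.3 nm), 3→2 (656.5 nm), 8→3 (954.9 nm), 7→3 (1005 nm).

5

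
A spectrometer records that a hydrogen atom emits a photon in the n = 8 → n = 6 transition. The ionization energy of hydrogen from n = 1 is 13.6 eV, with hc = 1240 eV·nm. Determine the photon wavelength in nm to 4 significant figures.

ΔE = 13.60 × (1/6² − 1/8²) = 13.60 × 0.01215 = 0.1653 eV.
λ = hc/ΔE = 1240 / 0.1653 = 7503 nm.

7503 nm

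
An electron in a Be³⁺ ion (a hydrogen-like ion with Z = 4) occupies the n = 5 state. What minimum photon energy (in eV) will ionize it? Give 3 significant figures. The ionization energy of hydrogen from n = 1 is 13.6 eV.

E_n = −13.6 Z²/n² = −217.6/n² eV for Z = 4.
E_5 = −217.6/25 = −8.70 eV, so ionization (to E = 0) requires 8.70 eV.

8.70 eV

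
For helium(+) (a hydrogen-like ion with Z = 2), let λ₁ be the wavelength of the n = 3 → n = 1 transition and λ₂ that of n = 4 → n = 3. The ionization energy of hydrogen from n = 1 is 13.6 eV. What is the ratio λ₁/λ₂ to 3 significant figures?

λ ∝ 1/ΔE ∝ 1/(1/n_f² − 1/n_i²), and the Z² and hc factors cancel in the ratio.
λ₁/λ₂ = (1/3² − 1/4²)/(1/1² − 1/3²) = 0.04861/0.8889 = 0.0547.

0.0547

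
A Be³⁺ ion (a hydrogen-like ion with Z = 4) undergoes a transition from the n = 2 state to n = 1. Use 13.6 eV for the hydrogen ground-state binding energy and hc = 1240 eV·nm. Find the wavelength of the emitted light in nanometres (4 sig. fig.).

7.598 nm

For Z = 4 the level energies scale as Z², so the effective Rydberg energy is 13.6 × 16 = 217.6 eV.
ΔE = 217.6 × (1/1² − 1/2²) = 217.6 × 0.7500 = 163.2 eV.
λ = hc/ΔE = 1240 / 163.2 = 7.598 nm.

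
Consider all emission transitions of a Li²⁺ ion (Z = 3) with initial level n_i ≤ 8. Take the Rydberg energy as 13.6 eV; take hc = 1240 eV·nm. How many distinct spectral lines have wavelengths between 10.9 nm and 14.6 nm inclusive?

Enumerate all n_i → n_f pairs with 1 ≤ n_f < n_i ≤ 8 and compute λ = 1240 / [13.6·9·(1/n_f² − 1/n_i²)].
Lines falling in [10.9, 14.6] nm: 3→1 (11.40 nm), 2→1 (13.51 nm).

2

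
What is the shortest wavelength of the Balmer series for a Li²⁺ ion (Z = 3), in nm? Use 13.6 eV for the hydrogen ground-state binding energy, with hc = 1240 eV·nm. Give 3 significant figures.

40.5 nm

The Balmer series has lower level n_f = 2; the series limit corresponds to n_i → ∞.
ΔE_max = 13.6 × 9 / 2² = 30.60 eV.
λ_min = 1240 / 30.60 = 40.5 nm.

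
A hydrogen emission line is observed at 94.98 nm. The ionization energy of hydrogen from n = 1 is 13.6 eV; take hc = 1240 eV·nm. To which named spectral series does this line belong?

ΔE = 1240/94.98 = 13.06 eV.
This matches 13.6 × (1/1² − 1/5²), so n_f = 1: the Lyman series.

Lyman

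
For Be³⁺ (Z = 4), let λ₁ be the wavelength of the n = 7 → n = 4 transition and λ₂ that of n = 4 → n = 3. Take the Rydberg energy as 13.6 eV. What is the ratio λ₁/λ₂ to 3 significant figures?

λ ∝ 1/ΔE ∝ 1/(1/n_f² − 1/n_i²), and the Z² and hc factors cancel in the ratio.
λ₁/λ₂ = (1/3² − 1/4²)/(1/4² − 1/7²) = 0.04861/0.04209 = 1.15.

1.15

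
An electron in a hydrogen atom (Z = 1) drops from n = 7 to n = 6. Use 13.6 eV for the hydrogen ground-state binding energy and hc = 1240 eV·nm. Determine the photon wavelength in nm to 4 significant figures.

ΔE = 13.60 × (1/6² − 1/7²) = 13.60 × 0.007370 = 0.1002 eV.
λ = hc/ΔE = 1240 / 0.1002 = 12370 nm.

12370 nm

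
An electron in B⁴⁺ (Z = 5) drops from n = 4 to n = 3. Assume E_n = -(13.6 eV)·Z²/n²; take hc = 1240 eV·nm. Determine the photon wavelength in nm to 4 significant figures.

For Z = 5 the level energies scale as Z², so the effective Rydberg energy is 13.6 × 25 = 340.0 eV.
ΔE = 340.0 × (1/3² − 1/4²) = 340.0 × 0.04861 = 16.53 eV.
λ = hc/ΔE = 1240 / 16.53 = 75.03 nm.

75.03 nm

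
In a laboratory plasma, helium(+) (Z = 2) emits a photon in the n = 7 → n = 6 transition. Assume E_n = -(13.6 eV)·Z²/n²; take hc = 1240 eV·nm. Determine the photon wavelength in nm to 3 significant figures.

3090 nm

For Z = 2 the level energies scale as Z², so the effective Rydberg energy is 13.6 × 4 = 54.40 eV.
ΔE = 54.40 × (1/6² − 1/7²) = 54.40 × 0.007370 = 0.4009 eV.
λ = hc/ΔE = 1240 / 0.4009 = 3090 nm.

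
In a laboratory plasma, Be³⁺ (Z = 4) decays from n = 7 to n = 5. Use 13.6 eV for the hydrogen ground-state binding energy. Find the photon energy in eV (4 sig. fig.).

The Bohr energies scale as Z², so for Z = 4: E_n = −217.6/n² eV.
E_7 = −217.6/49 = −4.441 eV and E_5 = −217.6/25 = −8.704 eV.
The photon energy is |E_7 − E_5| = 4.263 eV.

4.263 eV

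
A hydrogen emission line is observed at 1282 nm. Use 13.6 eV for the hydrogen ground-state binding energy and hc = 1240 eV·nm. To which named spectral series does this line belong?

Paschen

ΔE = 1240/1282 = 0.9672 eV.
This matches 13.6 × (1/3² − 1/5²), so n_f = 3: the Paschen series.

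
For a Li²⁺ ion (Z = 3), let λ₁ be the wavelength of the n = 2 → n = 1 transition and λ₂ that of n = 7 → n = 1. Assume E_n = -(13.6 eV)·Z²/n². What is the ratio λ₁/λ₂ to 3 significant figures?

1.31

λ ∝ 1/ΔE ∝ 1/(1/n_f² − 1/n_i²), and the Z² and hc factors cancel in the ratio.
λ₁/λ₂ = (1/1² − 1/7²)/(1/1² − 1/2²) = 0.9796/0.7500 = 1.31.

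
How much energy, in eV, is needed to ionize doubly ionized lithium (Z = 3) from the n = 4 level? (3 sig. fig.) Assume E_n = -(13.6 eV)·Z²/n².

7.65 eV

E_n = −13.6 Z²/n² = −122.4/n² eV for Z = 3.
E_4 = −122.4/16 = −7.65 eV, so ionization (to E = 0) requires 7.65 eV.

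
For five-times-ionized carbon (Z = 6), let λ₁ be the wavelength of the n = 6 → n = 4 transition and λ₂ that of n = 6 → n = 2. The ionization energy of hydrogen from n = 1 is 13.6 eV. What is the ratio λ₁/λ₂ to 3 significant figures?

6.40

λ ∝ 1/ΔE ∝ 1/(1/n_f² − 1/n_i²), and the Z² and hc factors cancel in the ratio.
λ₁/λ₂ = (1/2² − 1/6²)/(1/4² − 1/6²) = 0.2222/0.03472 = 6.40.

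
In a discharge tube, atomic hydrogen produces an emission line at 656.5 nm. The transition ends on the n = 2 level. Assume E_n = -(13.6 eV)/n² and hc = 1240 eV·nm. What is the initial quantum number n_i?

n_i = 3

The photon energy is ΔE = hc/λ = 1240 / 656.5 = 1.889 eV.
With Z = 1, ΔE = 13.60 × (1/n_f² − 1/n_i²), so 1/n_f² − 1/n_i² = 0.1389.
With n_f = 2: 1/n_i² = 1/4 − 0.1389 = 0.1111, so n_i ≈ 3.00.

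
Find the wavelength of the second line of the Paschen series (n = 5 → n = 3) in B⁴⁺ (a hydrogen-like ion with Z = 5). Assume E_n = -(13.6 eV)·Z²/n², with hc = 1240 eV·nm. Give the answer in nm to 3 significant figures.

The Paschen series terminates on n_f = 3; the second line has n_i = 3+2 = 5.
ΔE = 340.0 × (1/3² − 1/5²) = 24.18 eV.
λ = 1240 / 24.18 = 51.3 nm.

51.3 nm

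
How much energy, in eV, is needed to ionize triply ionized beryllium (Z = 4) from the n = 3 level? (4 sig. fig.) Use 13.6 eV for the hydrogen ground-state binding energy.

24.18 eV

E_n = −13.6 Z²/n² = −217.6/n² eV for Z = 4.
E_3 = −217.6/9 = −24.18 eV, so ionization (to E = 0) requires 24.18 eV.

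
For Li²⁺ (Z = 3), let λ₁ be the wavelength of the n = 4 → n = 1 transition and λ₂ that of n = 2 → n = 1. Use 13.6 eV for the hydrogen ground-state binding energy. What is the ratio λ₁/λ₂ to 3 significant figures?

0.800

λ ∝ 1/ΔE ∝ 1/(1/n_f² − 1/n_i²), and the Z² and hc factors cancel in the ratio.
λ₁/λ₂ = (1/1² − 1/2²)/(1/1² − 1/4²) = 0.7500/0.9375 = 0.800.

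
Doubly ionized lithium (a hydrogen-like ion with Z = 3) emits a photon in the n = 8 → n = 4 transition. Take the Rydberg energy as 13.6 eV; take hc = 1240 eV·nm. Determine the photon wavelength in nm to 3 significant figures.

216 nm

For Z = 3 the level energies scale as Z², so the effective Rydberg energy is 13.6 × 9 = 122.4 eV.
ΔE = 122.4 × (1/4² − 1/8²) = 122.4 × 0.04688 = 5.738 eV.
λ = hc/ΔE = 1240 / 5.738 = 216 nm.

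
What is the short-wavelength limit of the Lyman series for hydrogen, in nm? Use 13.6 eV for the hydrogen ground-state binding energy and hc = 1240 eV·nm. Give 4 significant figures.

The Lyman series has lower level n_f = 1; the series limit corresponds to n_i → ∞.
ΔE_max = 13.6 × 1 / 1² = 13.60 eV.
λ_min = 1240 / 13.60 = 91.18 nm.

91.18 nm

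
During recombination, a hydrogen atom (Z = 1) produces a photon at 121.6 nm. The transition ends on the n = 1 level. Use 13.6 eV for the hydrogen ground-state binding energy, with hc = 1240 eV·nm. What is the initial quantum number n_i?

n_i = 2

The photon energy is ΔE = hc/λ = 1240 / 121.6 = 10.20 eV.
With Z = 1, ΔE = 13.60 × (1/n_f² − 1/n_i²), so 1/n_f² − 1/n_i² = 0.7498.
With n_f = 1: 1/n_i² = 1/1 − 0.7498 = 0.2502, so n_i ≈ 2.00.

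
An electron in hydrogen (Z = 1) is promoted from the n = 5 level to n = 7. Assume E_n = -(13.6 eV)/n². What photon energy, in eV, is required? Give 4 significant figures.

E_7 = −13.60/49 = −0.2776 eV and E_5 = −13.60/25 = −0.5440 eV.
The photon energy is |E_7 − E_5| = 0.2664 eV.

0.2664 eV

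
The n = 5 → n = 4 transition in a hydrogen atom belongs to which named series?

Brackett

The series is set by the lower level: n_f = 4 is the Brackett series.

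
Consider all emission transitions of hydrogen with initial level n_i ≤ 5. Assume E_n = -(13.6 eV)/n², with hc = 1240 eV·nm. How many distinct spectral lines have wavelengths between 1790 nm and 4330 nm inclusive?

2

Enumerate all n_i → n_f pairs with 1 ≤ n_f < n_i ≤ 5 and compute λ = 1240 / [13.6·1·(1/n_f² − 1/n_i²)].
Lines falling in [1790, 4330] nm: 4→3 (1876 nm), 5→4 (4052 nm).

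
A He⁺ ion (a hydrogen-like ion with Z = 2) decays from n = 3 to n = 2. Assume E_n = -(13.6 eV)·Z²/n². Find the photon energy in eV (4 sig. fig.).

The Bohr energies scale as Z², so for Z = 2: E_n = −54.40/n² eV.
E_3 = −54.40/9 = −6.044 eV and E_2 = −54.40/4 = −13.60 eV.
The photon energy is |E_3 − E_2| = 7.556 eV.

7.556 eV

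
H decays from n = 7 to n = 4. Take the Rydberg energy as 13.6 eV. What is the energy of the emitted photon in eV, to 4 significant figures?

0.5724 eV

E_7 = −13.60/49 = −0.2776 eV and E_4 = −13.60/16 = −0.8500 eV.
The photon energy is |E_7 − E_4| = 0.5724 eV.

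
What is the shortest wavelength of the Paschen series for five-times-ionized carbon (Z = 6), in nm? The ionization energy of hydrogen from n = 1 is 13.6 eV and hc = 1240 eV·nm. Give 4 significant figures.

22.79 nm

The Paschen series has lower level n_f = 3; the series limit corresponds to n_i → ∞.
ΔE_max = 13.6 × 36 / 3² = 54.40 eV.
λ_min = 1240 / 54.40 = 22.79 nm.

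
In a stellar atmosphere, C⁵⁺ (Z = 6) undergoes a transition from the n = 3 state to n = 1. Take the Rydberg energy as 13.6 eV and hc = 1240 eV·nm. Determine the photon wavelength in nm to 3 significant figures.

2.85 nm

For Z = 6 the level energies scale as Z², so the effective Rydberg energy is 13.6 × 36 = 489.6 eV.
ΔE = 489.6 × (1/1² − 1/3²) = 489.6 × 0.8889 = 435.2 eV.
λ = hc/ΔE = 1240 / 435.2 = 2.85 nm.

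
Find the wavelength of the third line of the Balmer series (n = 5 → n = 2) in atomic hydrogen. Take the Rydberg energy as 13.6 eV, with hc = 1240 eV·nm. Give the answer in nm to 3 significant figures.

434 nm

The Balmer series terminates on n_f = 2; the third line has n_i = 2+3 = 5.
ΔE = 13.60 × (1/2² − 1/5²) = 2.856 eV.
λ = 1240 / 2.856 = 434 nm.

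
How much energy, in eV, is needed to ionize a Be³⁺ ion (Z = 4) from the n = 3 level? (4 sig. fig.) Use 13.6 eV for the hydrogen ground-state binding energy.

E_n = −13.6 Z²/n² = −217.6/n² eV for Z = 4.
E_3 = −217.6/9 = −24.18 eV, so ionization (to E = 0) requires 24.18 eV.

24.18 eV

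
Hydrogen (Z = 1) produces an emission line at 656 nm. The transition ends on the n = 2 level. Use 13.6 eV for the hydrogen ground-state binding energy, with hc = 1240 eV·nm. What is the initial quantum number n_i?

n_i = 3

The photon energy is ΔE = hc/λ = 1240 / 656 = 1.890 eV.
With Z = 1, ΔE = 13.60 × (1/n_f² − 1/n_i²), so 1/n_f² − 1/n_i² = 0.1390.
With n_f = 2: 1/n_i² = 1/4 − 0.1390 = 0.1110, so n_i ≈ 3.00.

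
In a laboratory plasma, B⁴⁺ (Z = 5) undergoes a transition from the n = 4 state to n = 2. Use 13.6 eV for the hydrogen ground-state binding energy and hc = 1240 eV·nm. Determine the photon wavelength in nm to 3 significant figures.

19.5 nm

For Z = 5 the level energies scale as Z², so the effective Rydberg energy is 13.6 × 25 = 340.0 eV.
ΔE = 340.0 × (1/2² − 1/4²) = 340.0 × 0.1875 = 63.75 eV.
λ = hc/ΔE = 1240 / 63.75 = 19.5 nm.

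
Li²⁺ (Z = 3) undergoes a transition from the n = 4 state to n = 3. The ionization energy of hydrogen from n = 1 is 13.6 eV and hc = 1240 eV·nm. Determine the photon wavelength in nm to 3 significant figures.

For Z = 3 the level energies scale as Z², so the effective Rydberg energy is 13.6 × 9 = 122.4 eV.
ΔE = 122.4 × (1/3² − 1/4²) = 122.4 × 0.04861 = 5.950 eV.
λ = hc/ΔE = 1240 / 5.950 = 208 nm.

208 nm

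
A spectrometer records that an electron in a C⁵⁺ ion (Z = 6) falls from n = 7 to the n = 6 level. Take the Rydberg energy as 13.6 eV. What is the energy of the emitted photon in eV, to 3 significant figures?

The Bohr energies scale as Z², so for Z = 6: E_n = −489.6/n² eV.
E_7 = −489.6/49 = −9.992 eV and E_6 = −489.6/36 = −13.60 eV.
The photon energy is |E_7 − E_6| = 3.61 eV.

3.61 eV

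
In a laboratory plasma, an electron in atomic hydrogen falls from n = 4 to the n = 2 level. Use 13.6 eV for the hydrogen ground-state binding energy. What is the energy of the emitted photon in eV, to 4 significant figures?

E_4 = −13.60/16 = −0.8500 eV and E_2 = −13.60/4 = −3.400 eV.
The photon energy is |E_4 − E_2| = 2.550 eV.

2.550 eV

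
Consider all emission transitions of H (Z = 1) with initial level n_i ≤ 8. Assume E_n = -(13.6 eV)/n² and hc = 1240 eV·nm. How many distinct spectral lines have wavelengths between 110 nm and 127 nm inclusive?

1

Enumerate all n_i → n_f pairs with 1 ≤ n_f < n_i ≤ 8 and compute λ = 1240 / [13.6·1·(1/n_f² − 1/n_i²)].
Lines falling in [110, 127] nm: 2→1 (121.6 nm).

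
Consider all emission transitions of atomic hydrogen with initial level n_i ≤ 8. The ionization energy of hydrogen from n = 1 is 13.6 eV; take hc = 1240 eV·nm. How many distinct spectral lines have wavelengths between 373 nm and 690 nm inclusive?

Enumerate all n_i → n_f pairs with 1 ≤ n_f < n_i ≤ 8 and compute λ = 1240 / [13.6·1·(1/n_f² − 1/n_i²)].
Lines falling in [373, 690] nm: 8→2 (389.0 nm), 7→2 (397.1 nm), 6→2 (410.3 nm), 5→2 (434.2 nm), 4→2 (486.3 nm), 3→2 (656.5 nm).

6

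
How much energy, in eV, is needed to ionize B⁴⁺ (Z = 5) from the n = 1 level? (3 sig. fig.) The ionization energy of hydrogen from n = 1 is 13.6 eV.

340 eV

E_n = −13.6 Z²/n² = −340.0/n² eV for Z = 5.
E_1 = −340.0/1 = −340 eV, so ionization (to E = 0) requires 340 eV.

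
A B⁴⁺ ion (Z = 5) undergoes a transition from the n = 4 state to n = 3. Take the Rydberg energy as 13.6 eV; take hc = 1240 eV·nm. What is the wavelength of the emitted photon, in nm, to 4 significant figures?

75.03 nm

For Z = 5 the level energies scale as Z², so the effective Rydberg energy is 13.6 × 25 = 340.0 eV.
ΔE = 340.0 × (1/3² − 1/4²) = 340.0 × 0.04861 = 16.53 eV.
λ = hc/ΔE = 1240 / 16.53 = 75.03 nm.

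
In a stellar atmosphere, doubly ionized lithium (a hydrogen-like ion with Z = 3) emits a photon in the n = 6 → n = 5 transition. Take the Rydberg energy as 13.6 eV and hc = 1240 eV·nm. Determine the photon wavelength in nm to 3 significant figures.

829 nm

For Z = 3 the level energies scale as Z², so the effective Rydberg energy is 13.6 × 9 = 122.4 eV.
ΔE = 122.4 × (1/5² − 1/6²) = 122.4 × 0.01222 = 1.496 eV.
λ = hc/ΔE = 1240 / 1.496 = 829 nm.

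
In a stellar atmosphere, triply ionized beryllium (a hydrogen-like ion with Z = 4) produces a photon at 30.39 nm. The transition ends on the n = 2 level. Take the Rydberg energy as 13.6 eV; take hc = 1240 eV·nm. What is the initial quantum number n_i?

n_i = 4

The photon energy is ΔE = hc/λ = 1240 / 30.39 = 40.80 eV.
With Z = 4, ΔE = 217.6 × (1/n_f² − 1/n_i²), so 1/n_f² − 1/n_i² = 0.1875.
With n_f = 2: 1/n_i² = 1/4 − 0.1875 = 0.06249, so n_i ≈ 4.00.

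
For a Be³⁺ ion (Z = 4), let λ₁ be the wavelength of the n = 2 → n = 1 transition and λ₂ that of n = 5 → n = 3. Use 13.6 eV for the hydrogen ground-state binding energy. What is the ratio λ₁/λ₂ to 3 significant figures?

0.0948

λ ∝ 1/ΔE ∝ 1/(1/n_f² − 1/n_i²), and the Z² and hc factors cancel in the ratio.
λ₁/λ₂ = (1/3² − 1/5²)/(1/1² − 1/2²) = 0.07111/0.7500 = 0.0948.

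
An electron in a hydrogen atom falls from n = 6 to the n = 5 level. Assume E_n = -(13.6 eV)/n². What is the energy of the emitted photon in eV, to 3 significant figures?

0.166 eV

E_6 = −13.60/36 = −0.3778 eV and E_5 = −13.60/25 = −0.5440 eV.
The photon energy is |E_6 − E_5| = 0.166 eV.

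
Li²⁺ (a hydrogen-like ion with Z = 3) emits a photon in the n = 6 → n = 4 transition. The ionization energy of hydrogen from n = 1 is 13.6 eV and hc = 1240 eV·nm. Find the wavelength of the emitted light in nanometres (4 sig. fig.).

291.8 nm

For Z = 3 the level energies scale as Z², so the effective Rydberg energy is 13.6 × 9 = 122.4 eV.
ΔE = 122.4 × (1/4² − 1/6²) = 122.4 × 0.03472 = 4.250 eV.
λ = hc/ΔE = 1240 / 4.250 = 291.8 nm.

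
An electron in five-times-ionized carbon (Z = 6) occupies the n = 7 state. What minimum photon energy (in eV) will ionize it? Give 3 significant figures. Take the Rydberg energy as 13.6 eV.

E_n = −13.6 Z²/n² = −489.6/n² eV for Z = 6.
E_7 = −489.6/49 = −9.99 eV, so ionization (to E = 0) requires 9.99 eV.

9.99 eV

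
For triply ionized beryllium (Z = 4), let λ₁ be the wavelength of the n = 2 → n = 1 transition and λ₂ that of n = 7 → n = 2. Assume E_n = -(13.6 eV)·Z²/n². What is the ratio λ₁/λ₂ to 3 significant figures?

0.306

λ ∝ 1/ΔE ∝ 1/(1/n_f² − 1/n_i²), and the Z² and hc factors cancel in the ratio.
λ₁/λ₂ = (1/2² − 1/7²)/(1/1² − 1/2²) = 0.2296/0.7500 = 0.306.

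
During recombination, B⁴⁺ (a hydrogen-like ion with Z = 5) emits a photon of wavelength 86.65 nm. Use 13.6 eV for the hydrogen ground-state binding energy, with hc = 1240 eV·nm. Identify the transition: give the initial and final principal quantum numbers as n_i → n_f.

The photon energy is ΔE = hc/λ = 1240 / 86.65 = 14.31 eV.
With Z = 5, ΔE = 340.0 × (1/n_f² − 1/n_i²), so 1/n_f² − 1/n_i² = 0.04209.
Trying n_f = 4 gives 1/n_i² = 0.02041, i.e. n_i ≈ 7; this pair matches.

n_i = 7, n_f = 4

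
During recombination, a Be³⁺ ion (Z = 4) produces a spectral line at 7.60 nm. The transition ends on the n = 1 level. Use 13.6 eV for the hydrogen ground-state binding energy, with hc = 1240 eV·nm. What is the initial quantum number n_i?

The photon energy is ΔE = hc/λ = 1240 / 7.60 = 163.2 eV.
With Z = 4, ΔE = 217.6 × (1/n_f² − 1/n_i²), so 1/n_f² − 1/n_i² = 0.7498.
With n_f = 1: 1/n_i² = 1/1 − 0.7498 = 0.2502, so n_i ≈ 2.00.

n_i = 2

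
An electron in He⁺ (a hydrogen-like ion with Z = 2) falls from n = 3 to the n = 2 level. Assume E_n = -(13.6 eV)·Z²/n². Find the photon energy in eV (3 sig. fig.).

The Bohr energies scale as Z², so for Z = 2: E_n = −54.40/n² eV.
E_3 = −54.40/9 = −6.044 eV and E_2 = −54.40/4 = −13.60 eV.
The photon energy is |E_3 − E_2| = 7.56 eV.

7.56 eV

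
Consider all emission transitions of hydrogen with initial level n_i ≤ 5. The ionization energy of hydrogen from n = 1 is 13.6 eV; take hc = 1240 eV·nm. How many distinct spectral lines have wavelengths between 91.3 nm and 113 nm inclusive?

3

Enumerate all n_i → n_f pairs with 1 ≤ n_f < n_i ≤ 5 and compute λ = 1240 / [13.6·1·(1/n_f² − 1/n_i²)].
Lines falling in [91.3, 113] nm: 5→1 (94.98 nm), 4→1 (97.25 nm), 3→1 (102.6 nm).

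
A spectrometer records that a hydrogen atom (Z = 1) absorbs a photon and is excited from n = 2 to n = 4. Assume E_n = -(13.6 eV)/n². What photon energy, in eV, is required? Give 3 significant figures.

E_4 = −13.60/16 = −0.8500 eV and E_2 = −13.60/4 = −3.400 eV.
The photon energy is |E_4 − E_2| = 2.55 eV.

2.55 eV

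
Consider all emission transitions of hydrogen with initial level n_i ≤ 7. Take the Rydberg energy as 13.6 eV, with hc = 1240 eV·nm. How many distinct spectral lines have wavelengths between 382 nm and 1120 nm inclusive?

Enumerate all n_i → n_f pairs with 1 ≤ n_f < n_i ≤ 7 and compute λ = 1240 / [13.6·1·(1/n_f² − 1/n_i²)].
Lines falling in [382, 1120] nm: 7→2 (397.1 nm), 6→2 (410.3 nm), 5→2 (434.2 nm), 4→2 (486.3 nm), 3→2 (656.5 nm), 7→3 (1005 nm), 6→3 (1094 nm).

7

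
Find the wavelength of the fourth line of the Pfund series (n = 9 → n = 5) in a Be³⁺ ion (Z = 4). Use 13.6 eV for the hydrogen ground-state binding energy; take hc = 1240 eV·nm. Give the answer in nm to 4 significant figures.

The Pfund series terminates on n_f = 5; the fourth line has n_i = 5+4 = 9.
ΔE = 217.6 × (1/5² − 1/9²) = 6.018 eV.
λ = 1240 / 6.018 = 206.1 nm.

206.1 nm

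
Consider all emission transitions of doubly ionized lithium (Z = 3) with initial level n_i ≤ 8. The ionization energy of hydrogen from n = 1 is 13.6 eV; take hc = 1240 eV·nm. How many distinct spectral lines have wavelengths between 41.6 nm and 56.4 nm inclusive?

5

Enumerate all n_i → n_f pairs with 1 ≤ n_f < n_i ≤ 8 and compute λ = 1240 / [13.6·9·(1/n_f² − 1/n_i²)].
Lines falling in [41.6, 56.4] nm: 8→2 (43.22 nm), 7→2 (44.12 nm), 6→2 (45.59 nm), 5→2 (48.24 nm), 4→2 (54.03 nm).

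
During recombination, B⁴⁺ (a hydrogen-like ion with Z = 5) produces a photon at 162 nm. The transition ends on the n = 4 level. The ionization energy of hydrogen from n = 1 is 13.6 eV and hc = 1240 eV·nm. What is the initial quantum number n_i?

The photon energy is ΔE = hc/λ = 1240 / 162 = 7.654 eV.
With Z = 5, ΔE = 340.0 × (1/n_f² − 1/n_i²), so 1/n_f² − 1/n_i² = 0.02251.
With n_f = 4: 1/n_i² = 1/16 − 0.02251 = 0.03999, so n_i ≈ 5.00.

n_i = 5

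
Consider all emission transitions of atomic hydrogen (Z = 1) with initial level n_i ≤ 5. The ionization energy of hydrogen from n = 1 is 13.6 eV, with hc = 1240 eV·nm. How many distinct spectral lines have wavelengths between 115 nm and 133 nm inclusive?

Enumerate all n_i → n_f pairs with 1 ≤ n_f < n_i ≤ 5 and compute λ = 1240 / [13.6·1·(1/n_f² − 1/n_i²)].
Lines falling in [115, 133] nm: 2→1 (121.6 nm).

1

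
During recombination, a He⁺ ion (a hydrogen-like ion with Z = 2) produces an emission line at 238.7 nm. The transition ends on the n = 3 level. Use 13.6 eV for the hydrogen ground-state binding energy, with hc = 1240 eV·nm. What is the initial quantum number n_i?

The photon energy is ΔE = hc/λ = 1240 / 238.7 = 5.195 eV.
With Z = 2, ΔE = 54.40 × (1/n_f² − 1/n_i²), so 1/n_f² − 1/n_i² = 0.09549.
With n_f = 3: 1/n_i² = 1/9 − 0.09549 = 0.01562, so n_i ≈ 8.00.

n_i = 8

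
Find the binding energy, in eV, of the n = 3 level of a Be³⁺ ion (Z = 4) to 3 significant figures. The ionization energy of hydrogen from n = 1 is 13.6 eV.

24.2 eV

E_n = −13.6 Z²/n² = −217.6/n² eV for Z = 4.
E_3 = −217.6/9 = −24.2 eV, so ionization (to E = 0) requires 24.2 eV.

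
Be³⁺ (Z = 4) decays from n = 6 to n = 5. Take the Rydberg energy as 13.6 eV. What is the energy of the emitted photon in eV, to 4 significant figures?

2.660 eV

The Bohr energies scale as Z², so for Z = 4: E_n = −217.6/n² eV.
E_6 = −217.6/36 = −6.044 eV and E_5 = −217.6/25 = −8.704 eV.
The photon energy is |E_6 − E_5| = 2.660 eV.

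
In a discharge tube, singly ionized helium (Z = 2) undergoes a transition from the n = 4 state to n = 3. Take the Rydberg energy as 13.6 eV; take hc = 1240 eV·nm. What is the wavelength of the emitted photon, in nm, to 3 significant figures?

469 nm

For Z = 2 the level energies scale as Z², so the effective Rydberg energy is 13.6 × 4 = 54.40 eV.
ΔE = 54.40 × (1/3² − 1/4²) = 54.40 × 0.04861 = 2.644 eV.
λ = hc/ΔE = 1240 / 2.644 = 469 nm.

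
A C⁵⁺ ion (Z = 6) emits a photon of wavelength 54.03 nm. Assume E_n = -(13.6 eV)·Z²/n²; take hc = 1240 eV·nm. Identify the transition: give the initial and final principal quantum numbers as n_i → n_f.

n_i = 8, n_f = 4

The photon energy is ΔE = hc/λ = 1240 / 54.03 = 22.95 eV.
With Z = 6, ΔE = 489.6 × (1/n_f² − 1/n_i²), so 1/n_f² − 1/n_i² = 0.04688.
Trying n_f = 4 gives 1/n_i² = 0.01562, i.e. n_i ≈ 8; this pair matches.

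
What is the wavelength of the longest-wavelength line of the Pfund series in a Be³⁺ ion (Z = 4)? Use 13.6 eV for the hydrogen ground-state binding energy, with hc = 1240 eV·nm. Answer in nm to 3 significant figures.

The Pfund series terminates on n_f = 5; the first line has n_i = 5+1 = 6.
ΔE = 217.6 × (1/5² − 1/6²) = 2.660 eV.
λ = 1240 / 2.660 = 466 nm.

466 nm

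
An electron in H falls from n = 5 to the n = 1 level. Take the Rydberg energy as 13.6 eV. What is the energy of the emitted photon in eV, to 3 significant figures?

13.1 eV

E_5 = −13.60/25 = −0.5440 eV and E_1 = −13.60/1 = −13.60 eV.
The photon energy is |E_5 − E_1| = 13.1 eV.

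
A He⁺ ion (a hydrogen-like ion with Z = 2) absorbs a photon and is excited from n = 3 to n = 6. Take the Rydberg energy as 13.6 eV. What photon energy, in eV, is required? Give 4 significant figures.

The Bohr energies scale as Z², so for Z = 2: E_n = −54.40/n² eV.
E_6 = −54.40/36 = −1.511 eV and E_3 = −54.40/9 = −6.044 eV.
The photon energy is |E_6 − E_3| = 4.533 eV.

4.533 eV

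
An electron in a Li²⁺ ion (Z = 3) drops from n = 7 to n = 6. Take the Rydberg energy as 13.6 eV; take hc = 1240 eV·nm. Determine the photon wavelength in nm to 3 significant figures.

For Z = 3 the level energies scale as Z², so the effective Rydberg energy is 13.6 × 9 = 122.4 eV.
ΔE = 122.4 × (1/6² − 1/7²) = 122.4 × 0.007370 = 0.9020 eV.
λ = hc/ΔE = 1240 / 0.9020 = 1370 nm.

1370 nm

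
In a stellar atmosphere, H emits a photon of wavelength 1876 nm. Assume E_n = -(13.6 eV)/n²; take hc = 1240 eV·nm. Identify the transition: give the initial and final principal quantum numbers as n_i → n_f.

n_i = 4, n_f = 3

The photon energy is ΔE = hc/λ = 1240 / 1876 = 0.6610 eV.
With Z = 1, ΔE = 13.60 × (1/n_f² − 1/n_i²), so 1/n_f² − 1/n_i² = 0.04860.
Trying n_f = 3 gives 1/n_i² = 0.06251, i.e. n_i ≈ 4; this pair matches.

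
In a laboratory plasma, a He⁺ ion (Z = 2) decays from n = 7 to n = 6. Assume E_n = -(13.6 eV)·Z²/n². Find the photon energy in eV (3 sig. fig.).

0.401 eV

The Bohr energies scale as Z², so for Z = 2: E_n = −54.40/n² eV.
E_7 = −54.40/49 = −1.110 eV and E_6 = −54.40/36 = −1.511 eV.
The photon energy is |E_7 − E_6| = 0.401 eV.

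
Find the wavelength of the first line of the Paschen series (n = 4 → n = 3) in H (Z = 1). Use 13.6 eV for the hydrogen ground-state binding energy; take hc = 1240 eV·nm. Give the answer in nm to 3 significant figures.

1880 nm

The Paschen series terminates on n_f = 3; the first line has n_i = 3+1 = 4.
ΔE = 13.60 × (1/3² − 1/4²) = 0.6611 eV.
λ = 1240 / 0.6611 = 1880 nm.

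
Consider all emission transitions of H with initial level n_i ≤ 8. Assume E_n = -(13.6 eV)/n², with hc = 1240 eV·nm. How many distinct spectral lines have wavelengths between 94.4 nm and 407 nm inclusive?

6

Enumerate all n_i → n_f pairs with 1 ≤ n_f < n_i ≤ 8 and compute λ = 1240 / [13.6·1·(1/n_f² − 1/n_i²)].
Lines falling in [94.4, 407] nm: 5→1 (94.98 nm), 4→1 (97.25 nm), 3→1 (102.6 nm), 2→1 (121.6 nm), 8→2 (389.0 nm), 7→2 (397.1 nm).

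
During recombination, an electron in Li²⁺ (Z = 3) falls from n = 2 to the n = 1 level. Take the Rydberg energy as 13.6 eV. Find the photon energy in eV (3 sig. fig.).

The Bohr energies scale as Z², so for Z = 3: E_n = −122.4/n² eV.
E_2 = −122.4/4 = −30.60 eV and E_1 = −122.4/1 = −122.4 eV.
The photon energy is |E_2 − E_1| = 91.8 eV.

91.8 eV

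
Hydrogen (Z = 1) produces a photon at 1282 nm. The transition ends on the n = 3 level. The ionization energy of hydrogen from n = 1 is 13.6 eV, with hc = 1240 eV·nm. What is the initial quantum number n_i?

The photon energy is ΔE = hc/λ = 1240 / 1282 = 0.9672 eV.
With Z = 1, ΔE = 13.60 × (1/n_f² − 1/n_i²), so 1/n_f² − 1/n_i² = 0.07112.
With n_f = 3: 1/n_i² = 1/9 − 0.07112 = 0.03999, so n_i ≈ 5.00.

n_i = 5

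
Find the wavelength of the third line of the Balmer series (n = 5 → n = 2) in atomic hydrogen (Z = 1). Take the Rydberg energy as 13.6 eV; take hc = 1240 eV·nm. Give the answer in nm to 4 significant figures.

434.2 nm

The Balmer series terminates on n_f = 2; the third line has n_i = 2+3 = 5.
ΔE = 13.60 × (1/2² − 1/5²) = 2.856 eV.
λ = 1240 / 2.856 = 434.2 nm.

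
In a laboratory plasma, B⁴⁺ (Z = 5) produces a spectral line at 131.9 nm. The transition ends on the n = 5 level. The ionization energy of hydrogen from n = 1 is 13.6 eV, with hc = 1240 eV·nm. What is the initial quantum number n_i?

n_i = 9

The photon energy is ΔE = hc/λ = 1240 / 131.9 = 9.401 eV.
With Z = 5, ΔE = 340.0 × (1/n_f² − 1/n_i²), so 1/n_f² − 1/n_i² = 0.02765.
With n_f = 5: 1/n_i² = 1/25 − 0.02765 = 0.01235, so n_i ≈ 9.00.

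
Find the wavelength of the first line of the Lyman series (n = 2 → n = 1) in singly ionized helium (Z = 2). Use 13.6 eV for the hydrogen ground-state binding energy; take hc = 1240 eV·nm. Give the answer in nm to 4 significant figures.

The Lyman series terminates on n_f = 1; the first line has n_i = 1+1 = 2.
ΔE = 54.40 × (1/1² − 1/2²) = 40.80 eV.
λ = 1240 / 40.80 = 30.39 nm.

30.39 nm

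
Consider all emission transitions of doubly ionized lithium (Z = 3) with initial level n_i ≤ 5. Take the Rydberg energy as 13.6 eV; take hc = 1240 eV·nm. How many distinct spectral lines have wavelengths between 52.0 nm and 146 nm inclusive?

3

Enumerate all n_i → n_f pairs with 1 ≤ n_f < n_i ≤ 5 and compute λ = 1240 / [13.6·9·(1/n_f² − 1/n_i²)].
Lines falling in [52.0, 146] nm: 4→2 (54.03 nm), 3→2 (72.94 nm), 5→3 (142.5 nm).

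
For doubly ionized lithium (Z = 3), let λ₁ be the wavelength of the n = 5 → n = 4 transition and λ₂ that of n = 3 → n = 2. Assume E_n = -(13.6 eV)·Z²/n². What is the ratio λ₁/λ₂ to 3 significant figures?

6.17

λ ∝ 1/ΔE ∝ 1/(1/n_f² − 1/n_i²), and the Z² and hc factors cancel in the ratio.
λ₁/λ₂ = (1/2² − 1/3²)/(1/4² − 1/5²) = 0.1389/0.02250 = 6.17.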